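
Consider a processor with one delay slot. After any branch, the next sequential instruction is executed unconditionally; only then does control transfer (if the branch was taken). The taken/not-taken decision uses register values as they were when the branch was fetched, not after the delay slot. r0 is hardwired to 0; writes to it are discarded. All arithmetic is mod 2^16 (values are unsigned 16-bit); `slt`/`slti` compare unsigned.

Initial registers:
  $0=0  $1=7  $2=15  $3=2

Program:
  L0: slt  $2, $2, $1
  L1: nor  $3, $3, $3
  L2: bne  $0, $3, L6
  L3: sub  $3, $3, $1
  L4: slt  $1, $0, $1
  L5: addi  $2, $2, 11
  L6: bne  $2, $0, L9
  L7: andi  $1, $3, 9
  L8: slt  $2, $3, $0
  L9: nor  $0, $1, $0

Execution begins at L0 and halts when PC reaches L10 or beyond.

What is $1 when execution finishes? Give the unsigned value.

0

#0 slt  $2, $2, $1 ; 0/7/0/2
#1 nor  $3, $3, $3 ; 0/7/0/65533
#2 bne  $0, $3, L6 ; 0/7/0/65533 ; →target
#3 sub  $3, $3, $1 ; 0/7/0/65526
#6 bne  $2, $0, L9 ; 0/7/0/65526 ; →fallthru
#7 andi  $1, $3, 9 ; 0/0/0/65526
#8 slt  $2, $3, $0 ; 0/0/0/65526
#9 nor  $0, $1, $0 ; 0/0/0/65526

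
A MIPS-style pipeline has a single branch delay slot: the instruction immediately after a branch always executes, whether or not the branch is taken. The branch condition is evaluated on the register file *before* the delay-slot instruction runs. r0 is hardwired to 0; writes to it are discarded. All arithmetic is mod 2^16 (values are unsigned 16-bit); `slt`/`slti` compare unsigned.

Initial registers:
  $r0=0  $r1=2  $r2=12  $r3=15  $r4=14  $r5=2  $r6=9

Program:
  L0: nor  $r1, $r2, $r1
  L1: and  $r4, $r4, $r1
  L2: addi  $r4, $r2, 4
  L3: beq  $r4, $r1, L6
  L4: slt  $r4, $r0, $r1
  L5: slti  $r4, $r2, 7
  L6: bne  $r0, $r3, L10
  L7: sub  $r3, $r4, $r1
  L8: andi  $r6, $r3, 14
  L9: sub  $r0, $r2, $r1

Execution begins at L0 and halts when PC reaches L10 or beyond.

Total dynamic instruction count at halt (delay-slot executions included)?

  step pc=0: nor  $r1, $r2, $r1  regs=(0,65521,12,15,14,2,9)
  step pc=1: and  $r4, $r4, $r1  regs=(0,65521,12,15,0,2,9)
  step pc=2: addi  $r4, $r2, 4  regs=(0,65521,12,15,16,2,9)
  step pc=3: beq  $r4, $r1, L6  cond=F  regs=(0,65521,12,15,16,2,9)
  step pc=4: slt  $r4, $r0, $r1  regs=(0,65521,12,15,1,2,9)
  step pc=5: slti  $r4, $r2, 7  regs=(0,65521,12,15,0,2,9)
  step pc=6: bne  $r0, $r3, L10  cond=T  regs=(0,65521,12,15,0,2,9)
  step pc=7: sub  $r3, $r4, $r1  regs=(0,65521,12,15,0,2,9)

8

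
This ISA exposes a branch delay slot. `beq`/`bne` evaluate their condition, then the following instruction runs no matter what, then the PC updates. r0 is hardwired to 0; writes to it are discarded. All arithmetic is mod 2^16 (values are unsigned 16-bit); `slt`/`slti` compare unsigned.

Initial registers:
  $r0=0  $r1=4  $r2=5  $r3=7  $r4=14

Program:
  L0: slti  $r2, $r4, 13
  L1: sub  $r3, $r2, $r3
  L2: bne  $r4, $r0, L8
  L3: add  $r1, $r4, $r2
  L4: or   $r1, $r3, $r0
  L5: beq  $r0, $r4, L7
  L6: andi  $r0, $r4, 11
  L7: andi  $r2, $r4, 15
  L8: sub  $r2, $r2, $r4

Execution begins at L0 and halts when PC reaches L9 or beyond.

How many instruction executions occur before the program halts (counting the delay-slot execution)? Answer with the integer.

[0] slti  $r2, $r4, 13  →  {$r0:0, $r1:4, $r2:0, $r3:7, $r4:14}
[1] sub  $r3, $r2, $r3  →  {$r0:0, $r1:4, $r2:0, $r3:65529, $r4:14}
[2] bne  $r4, $r0, L8  →  {$r0:0, $r1:4, $r2:0, $r3:65529, $r4:14}  ⟨branch taken⟩
[3] add  $r1, $r4, $r2  →  {$r0:0, $r1:14, $r2:0, $r3:65529, $r4:14}
[8] sub  $r2, $r2, $r4  →  {$r0:0, $r1:14, $r2:65522, $r3:65529, $r4:14}

5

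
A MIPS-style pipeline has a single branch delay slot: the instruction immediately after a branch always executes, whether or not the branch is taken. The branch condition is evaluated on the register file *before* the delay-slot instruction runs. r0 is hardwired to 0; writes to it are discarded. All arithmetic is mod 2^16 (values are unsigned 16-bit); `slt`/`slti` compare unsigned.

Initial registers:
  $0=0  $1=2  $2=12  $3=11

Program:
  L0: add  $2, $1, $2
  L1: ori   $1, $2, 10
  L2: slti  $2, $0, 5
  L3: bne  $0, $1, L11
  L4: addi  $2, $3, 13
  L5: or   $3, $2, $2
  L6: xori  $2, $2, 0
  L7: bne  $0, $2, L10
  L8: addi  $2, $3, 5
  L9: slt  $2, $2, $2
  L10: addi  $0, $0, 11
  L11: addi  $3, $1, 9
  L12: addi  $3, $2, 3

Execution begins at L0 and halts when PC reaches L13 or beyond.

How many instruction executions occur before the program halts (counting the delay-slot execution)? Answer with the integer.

  step pc=0: add  $2, $1, $2  regs=(0,2,14,11)
  step pc=1: ori   $1, $2, 10  regs=(0,14,14,11)
  step pc=2: slti  $2, $0, 5  regs=(0,14,1,11)
  step pc=3: bne  $0, $1, L11  cond=T  regs=(0,14,1,11)
  step pc=4: addi  $2, $3, 13  regs=(0,14,24,11)
  step pc=11: addi  $3, $1, 9  regs=(0,14,24,23)
  step pc=12: addi  $3, $2, 3  regs=(0,14,24,27)

7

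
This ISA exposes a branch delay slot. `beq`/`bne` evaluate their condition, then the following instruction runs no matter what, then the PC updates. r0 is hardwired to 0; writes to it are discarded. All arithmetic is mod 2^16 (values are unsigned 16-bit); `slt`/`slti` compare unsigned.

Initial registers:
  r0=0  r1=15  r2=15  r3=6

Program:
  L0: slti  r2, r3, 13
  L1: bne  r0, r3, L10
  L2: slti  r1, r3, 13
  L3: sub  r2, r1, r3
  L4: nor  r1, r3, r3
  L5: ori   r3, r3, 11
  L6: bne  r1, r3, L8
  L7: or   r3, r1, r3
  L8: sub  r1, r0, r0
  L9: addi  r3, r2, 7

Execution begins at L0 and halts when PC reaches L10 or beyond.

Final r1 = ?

PC=0  slti  r2, r3, 13       | r0=0 r1=15 r2=1 r3=6
PC=1  bne  r0, r3, L10       | r0=0 r1=15 r2=1 r3=6  [TAKEN]
PC=2  slti  r1, r3, 13       | r0=0 r1=1 r2=1 r3=6

1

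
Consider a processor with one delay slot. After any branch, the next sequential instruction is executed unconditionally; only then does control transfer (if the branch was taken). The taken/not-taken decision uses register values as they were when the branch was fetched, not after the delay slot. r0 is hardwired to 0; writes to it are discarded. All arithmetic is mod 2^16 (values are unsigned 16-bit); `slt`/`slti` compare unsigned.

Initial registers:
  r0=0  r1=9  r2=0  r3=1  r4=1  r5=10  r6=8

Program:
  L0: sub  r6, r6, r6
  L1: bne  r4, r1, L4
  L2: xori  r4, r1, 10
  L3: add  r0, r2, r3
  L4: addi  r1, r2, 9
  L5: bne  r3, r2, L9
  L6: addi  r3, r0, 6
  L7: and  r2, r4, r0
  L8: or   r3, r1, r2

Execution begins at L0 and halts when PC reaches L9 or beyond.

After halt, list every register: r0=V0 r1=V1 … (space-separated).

[0] sub  r6, r6, r6  →  {r0:0, r1:9, r2:0, r3:1, r4:1, r5:10, r6:0}
[1] bne  r4, r1, L4  →  {r0:0, r1:9, r2:0, r3:1, r4:1, r5:10, r6:0}  ⟨branch taken⟩
[2] xori  r4, r1, 10  →  {r0:0, r1:9, r2:0, r3:1, r4:3, r5:10, r6:0}
[4] addi  r1, r2, 9  →  {r0:0, r1:9, r2:0, r3:1, r4:3, r5:10, r6:0}
[5] bne  r3, r2, L9  →  {r0:0, r1:9, r2:0, r3:1, r4:3, r5:10, r6:0}  ⟨branch taken⟩
[6] addi  r3, r0, 6  →  {r0:0, r1:9, r2:0, r3:6, r4:3, r5:10, r6:0}

r0=0 r1=9 r2=0 r3=6 r4=3 r5=10 r6=0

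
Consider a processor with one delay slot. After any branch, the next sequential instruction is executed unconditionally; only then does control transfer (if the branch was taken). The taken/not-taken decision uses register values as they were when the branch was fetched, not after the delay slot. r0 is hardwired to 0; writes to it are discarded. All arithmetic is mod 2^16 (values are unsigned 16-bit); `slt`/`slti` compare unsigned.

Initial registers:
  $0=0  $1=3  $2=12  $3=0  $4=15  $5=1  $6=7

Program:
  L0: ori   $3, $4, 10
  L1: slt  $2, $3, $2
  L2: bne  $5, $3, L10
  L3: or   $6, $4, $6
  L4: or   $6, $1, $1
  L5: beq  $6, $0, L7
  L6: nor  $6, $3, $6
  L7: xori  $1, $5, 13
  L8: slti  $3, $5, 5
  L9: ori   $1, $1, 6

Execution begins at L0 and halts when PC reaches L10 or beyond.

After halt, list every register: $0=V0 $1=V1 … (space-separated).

  step pc=0: ori   $3, $4, 10  regs=(0,3,12,15,15,1,7)
  step pc=1: slt  $2, $3, $2  regs=(0,3,0,15,15,1,7)
  step pc=2: bne  $5, $3, L10  cond=T  regs=(0,3,0,15,15,1,7)
  step pc=3: or   $6, $4, $6  regs=(0,3,0,15,15,1,15)

$0=0 $1=3 $2=0 $3=15 $4=15 $5=1 $6=15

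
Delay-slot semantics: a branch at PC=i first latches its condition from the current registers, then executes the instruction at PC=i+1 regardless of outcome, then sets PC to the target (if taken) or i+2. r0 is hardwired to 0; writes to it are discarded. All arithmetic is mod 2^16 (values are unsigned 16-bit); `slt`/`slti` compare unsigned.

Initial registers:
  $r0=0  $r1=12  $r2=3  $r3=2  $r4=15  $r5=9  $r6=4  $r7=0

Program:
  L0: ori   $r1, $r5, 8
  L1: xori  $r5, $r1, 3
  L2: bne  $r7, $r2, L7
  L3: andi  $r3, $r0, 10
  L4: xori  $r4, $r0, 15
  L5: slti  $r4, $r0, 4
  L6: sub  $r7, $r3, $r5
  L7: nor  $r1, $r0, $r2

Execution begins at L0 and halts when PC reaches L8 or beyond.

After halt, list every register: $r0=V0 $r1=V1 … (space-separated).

$r0=0 $r1=65532 $r2=3 $r3=0 $r4=15 $r5=10 $r6=4 $r7=0

  step pc=0: ori   $r1, $r5, 8  regs=(0,9,3,2,15,9,4,0)
  step pc=1: xori  $r5, $r1, 3  regs=(0,9,3,2,15,10,4,0)
  step pc=2: bne  $r7, $r2, L7  cond=T  regs=(0,9,3,2,15,10,4,0)
  step pc=3: andi  $r3, $r0, 10  regs=(0,9,3,0,15,10,4,0)
  step pc=7: nor  $r1, $r0, $r2  regs=(0,65532,3,0,15,10,4,0)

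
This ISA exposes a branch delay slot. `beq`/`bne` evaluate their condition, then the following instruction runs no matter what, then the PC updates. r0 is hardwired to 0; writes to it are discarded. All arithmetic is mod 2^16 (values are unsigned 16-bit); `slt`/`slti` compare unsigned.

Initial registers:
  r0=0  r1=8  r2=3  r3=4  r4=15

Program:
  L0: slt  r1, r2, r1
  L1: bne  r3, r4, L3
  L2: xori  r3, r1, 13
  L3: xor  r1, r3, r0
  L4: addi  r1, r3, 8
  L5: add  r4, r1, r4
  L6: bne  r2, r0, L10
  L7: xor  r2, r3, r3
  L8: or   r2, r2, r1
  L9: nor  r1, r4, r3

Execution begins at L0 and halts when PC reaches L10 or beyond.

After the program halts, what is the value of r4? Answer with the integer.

[0] slt  r1, r2, r1  →  {r0:0, r1:1, r2:3, r3:4, r4:15}
[1] bne  r3, r4, L3  →  {r0:0, r1:1, r2:3, r3:4, r4:15}  ⟨branch taken⟩
[2] xori  r3, r1, 13  →  {r0:0, r1:1, r2:3, r3:12, r4:15}
[3] xor  r1, r3, r0  →  {r0:0, r1:12, r2:3, r3:12, r4:15}
[4] addi  r1, r3, 8  →  {r0:0, r1:20, r2:3, r3:12, r4:15}
[5] add  r4, r1, r4  →  {r0:0, r1:20, r2:3, r3:12, r4:35}
[6] bne  r2, r0, L10  →  {r0:0, r1:20, r2:3, r3:12, r4:35}  ⟨branch taken⟩
[7] xor  r2, r3, r3  →  {r0:0, r1:20, r2:0, r3:12, r4:35}

35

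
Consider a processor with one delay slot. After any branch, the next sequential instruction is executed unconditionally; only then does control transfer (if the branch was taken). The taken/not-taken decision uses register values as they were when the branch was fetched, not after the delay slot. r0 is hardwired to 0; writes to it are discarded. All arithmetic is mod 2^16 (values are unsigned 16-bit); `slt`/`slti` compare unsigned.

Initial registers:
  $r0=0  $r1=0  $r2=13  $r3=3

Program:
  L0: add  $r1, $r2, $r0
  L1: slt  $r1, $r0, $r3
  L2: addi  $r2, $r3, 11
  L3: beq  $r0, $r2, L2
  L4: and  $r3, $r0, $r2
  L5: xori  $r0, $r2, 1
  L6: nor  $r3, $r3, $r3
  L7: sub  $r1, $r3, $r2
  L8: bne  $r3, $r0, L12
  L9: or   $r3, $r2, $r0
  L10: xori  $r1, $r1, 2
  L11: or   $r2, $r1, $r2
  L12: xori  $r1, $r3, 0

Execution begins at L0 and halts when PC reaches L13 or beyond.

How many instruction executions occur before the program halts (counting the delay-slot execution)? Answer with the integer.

[0] add  $r1, $r2, $r0  →  {$r0:0, $r1:13, $r2:13, $r3:3}
[1] slt  $r1, $r0, $r3  →  {$r0:0, $r1:1, $r2:13, $r3:3}
[2] addi  $r2, $r3, 11  →  {$r0:0, $r1:1, $r2:14, $r3:3}
[3] beq  $r0, $r2, L2  →  {$r0:0, $r1:1, $r2:14, $r3:3}  ⟨branch fallthrough⟩
[4] and  $r3, $r0, $r2  →  {$r0:0, $r1:1, $r2:14, $r3:0}
[5] xori  $r0, $r2, 1  →  {$r0:0, $r1:1, $r2:14, $r3:0}
[6] nor  $r3, $r3, $r3  →  {$r0:0, $r1:1, $r2:14, $r3:65535}
[7] sub  $r1, $r3, $r2  →  {$r0:0, $r1:65521, $r2:14, $r3:65535}
[8] bne  $r3, $r0, L12  →  {$r0:0, $r1:65521, $r2:14, $r3:65535}  ⟨branch taken⟩
[9] or   $r3, $r2, $r0  →  {$r0:0, $r1:65521, $r2:14, $r3:14}
[12] xori  $r1, $r3, 0  →  {$r0:0, $r1:14, $r2:14, $r3:14}

11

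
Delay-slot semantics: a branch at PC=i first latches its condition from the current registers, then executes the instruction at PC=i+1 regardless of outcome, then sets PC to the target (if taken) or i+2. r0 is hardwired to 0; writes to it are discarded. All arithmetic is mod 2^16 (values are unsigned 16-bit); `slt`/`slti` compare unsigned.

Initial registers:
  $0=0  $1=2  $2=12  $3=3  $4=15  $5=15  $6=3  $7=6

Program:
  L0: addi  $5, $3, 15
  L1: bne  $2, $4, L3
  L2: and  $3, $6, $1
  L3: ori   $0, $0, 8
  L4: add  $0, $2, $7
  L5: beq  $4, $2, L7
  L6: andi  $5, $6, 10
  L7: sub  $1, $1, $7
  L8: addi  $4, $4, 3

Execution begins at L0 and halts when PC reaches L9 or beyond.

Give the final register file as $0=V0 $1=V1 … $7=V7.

[0] addi  $5, $3, 15  →  {$0:0, $1:2, $2:12, $3:3, $4:15, $5:18, $6:3, $7:6}
[1] bne  $2, $4, L3  →  {$0:0, $1:2, $2:12, $3:3, $4:15, $5:18, $6:3, $7:6}  ⟨branch taken⟩
[2] and  $3, $6, $1  →  {$0:0, $1:2, $2:12, $3:2, $4:15, $5:18, $6:3, $7:6}
[3] ori   $0, $0, 8  →  {$0:0, $1:2, $2:12, $3:2, $4:15, $5:18, $6:3, $7:6}
[4] add  $0, $2, $7  →  {$0:0, $1:2, $2:12, $3:2, $4:15, $5:18, $6:3, $7:6}
[5] beq  $4, $2, L7  →  {$0:0, $1:2, $2:12, $3:2, $4:15, $5:18, $6:3, $7:6}  ⟨branch fallthrough⟩
[6] andi  $5, $6, 10  →  {$0:0, $1:2, $2:12, $3:2, $4:15, $5:2, $6:3, $7:6}
[7] sub  $1, $1, $7  →  {$0:0, $1:65532, $2:12, $3:2, $4:15, $5:2, $6:3, $7:6}
[8] addi  $4, $4, 3  →  {$0:0, $1:65532, $2:12, $3:2, $4:18, $5:2, $6:3, $7:6}

$0=0 $1=65532 $2=12 $3=2 $4=18 $5=2 $6=3 $7=6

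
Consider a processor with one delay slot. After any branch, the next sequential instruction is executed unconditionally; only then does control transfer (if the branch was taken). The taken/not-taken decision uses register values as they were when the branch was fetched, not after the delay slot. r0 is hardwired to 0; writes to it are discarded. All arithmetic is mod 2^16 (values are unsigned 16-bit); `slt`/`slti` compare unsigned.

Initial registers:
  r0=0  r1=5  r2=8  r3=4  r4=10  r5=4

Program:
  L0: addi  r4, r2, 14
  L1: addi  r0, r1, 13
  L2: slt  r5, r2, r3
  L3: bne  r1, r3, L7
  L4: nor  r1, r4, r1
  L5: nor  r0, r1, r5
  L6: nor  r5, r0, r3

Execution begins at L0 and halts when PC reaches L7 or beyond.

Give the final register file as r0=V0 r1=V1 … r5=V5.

  step pc=0: addi  r4, r2, 14  regs=(0,5,8,4,22,4)
  step pc=1: addi  r0, r1, 13  regs=(0,5,8,4,22,4)
  step pc=2: slt  r5, r2, r3  regs=(0,5,8,4,22,0)
  step pc=3: bne  r1, r3, L7  cond=T  regs=(0,5,8,4,22,0)
  step pc=4: nor  r1, r4, r1  regs=(0,65512,8,4,22,0)

r0=0 r1=65512 r2=8 r3=4 r4=22 r5=0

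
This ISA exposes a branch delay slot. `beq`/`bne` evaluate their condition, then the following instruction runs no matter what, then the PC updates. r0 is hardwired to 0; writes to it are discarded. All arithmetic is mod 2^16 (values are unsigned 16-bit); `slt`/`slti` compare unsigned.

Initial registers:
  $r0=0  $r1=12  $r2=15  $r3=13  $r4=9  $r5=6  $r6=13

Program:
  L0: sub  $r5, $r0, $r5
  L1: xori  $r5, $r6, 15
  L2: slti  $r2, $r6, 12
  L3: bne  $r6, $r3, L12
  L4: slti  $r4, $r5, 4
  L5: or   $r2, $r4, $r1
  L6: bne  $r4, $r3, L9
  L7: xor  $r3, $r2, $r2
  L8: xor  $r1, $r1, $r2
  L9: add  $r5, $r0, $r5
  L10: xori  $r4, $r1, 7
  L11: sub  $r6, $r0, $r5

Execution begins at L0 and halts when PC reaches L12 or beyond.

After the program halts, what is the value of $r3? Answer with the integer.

  step pc=0: sub  $r5, $r0, $r5  regs=(0,12,15,13,9,65530,13)
  step pc=1: xori  $r5, $r6, 15  regs=(0,12,15,13,9,2,13)
  step pc=2: slti  $r2, $r6, 12  regs=(0,12,0,13,9,2,13)
  step pc=3: bne  $r6, $r3, L12  cond=F  regs=(0,12,0,13,9,2,13)
  step pc=4: slti  $r4, $r5, 4  regs=(0,12,0,13,1,2,13)
  step pc=5: or   $r2, $r4, $r1  regs=(0,12,13,13,1,2,13)
  step pc=6: bne  $r4, $r3, L9  cond=T  regs=(0,12,13,13,1,2,13)
  step pc=7: xor  $r3, $r2, $r2  regs=(0,12,13,0,1,2,13)
  step pc=9: add  $r5, $r0, $r5  regs=(0,12,13,0,1,2,13)
  step pc=10: xori  $r4, $r1, 7  regs=(0,12,13,0,11,2,13)
  step pc=11: sub  $r6, $r0, $r5  regs=(0,12,13,0,11,2,65534)

0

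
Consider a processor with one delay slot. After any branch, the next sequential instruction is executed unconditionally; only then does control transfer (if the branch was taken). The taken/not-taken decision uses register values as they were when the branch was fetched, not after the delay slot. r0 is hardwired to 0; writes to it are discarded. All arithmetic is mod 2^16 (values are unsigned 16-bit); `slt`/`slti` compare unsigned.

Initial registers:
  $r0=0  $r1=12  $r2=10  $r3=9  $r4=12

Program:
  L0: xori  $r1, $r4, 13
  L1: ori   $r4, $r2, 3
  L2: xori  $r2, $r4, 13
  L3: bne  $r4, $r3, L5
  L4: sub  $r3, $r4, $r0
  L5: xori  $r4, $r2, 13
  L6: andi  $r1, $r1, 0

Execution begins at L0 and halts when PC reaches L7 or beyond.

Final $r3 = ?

PC=0  xori  $r1, $r4, 13     | $r0=0 $r1=1 $r2=10 $r3=9 $r4=12
PC=1  ori   $r4, $r2, 3      | $r0=0 $r1=1 $r2=10 $r3=9 $r4=11
PC=2  xori  $r2, $r4, 13     | $r0=0 $r1=1 $r2=6 $r3=9 $r4=11
PC=3  bne  $r4, $r3, L5      | $r0=0 $r1=1 $r2=6 $r3=9 $r4=11  [TAKEN]
PC=4  sub  $r3, $r4, $r0     | $r0=0 $r1=1 $r2=6 $r3=11 $r4=11
PC=5  xori  $r4, $r2, 13     | $r0=0 $r1=1 $r2=6 $r3=11 $r4=11
PC=6  andi  $r1, $r1, 0      | $r0=0 $r1=0 $r2=6 $r3=11 $r4=11

11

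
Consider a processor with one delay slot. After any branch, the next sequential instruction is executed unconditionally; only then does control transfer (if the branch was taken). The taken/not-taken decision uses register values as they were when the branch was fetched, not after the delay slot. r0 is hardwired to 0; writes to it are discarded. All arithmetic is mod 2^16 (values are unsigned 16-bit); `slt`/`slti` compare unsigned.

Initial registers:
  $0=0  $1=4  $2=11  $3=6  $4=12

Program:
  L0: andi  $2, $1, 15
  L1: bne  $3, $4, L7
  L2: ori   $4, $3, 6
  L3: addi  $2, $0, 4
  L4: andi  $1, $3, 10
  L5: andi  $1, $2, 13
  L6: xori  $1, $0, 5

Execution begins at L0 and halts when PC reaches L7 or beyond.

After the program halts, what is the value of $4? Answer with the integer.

6

PC=0  andi  $2, $1, 15       | $0=0 $1=4 $2=4 $3=6 $4=12
PC=1  bne  $3, $4, L7        | $0=0 $1=4 $2=4 $3=6 $4=12  [TAKEN]
PC=2  ori   $4, $3, 6        | $0=0 $1=4 $2=4 $3=6 $4=6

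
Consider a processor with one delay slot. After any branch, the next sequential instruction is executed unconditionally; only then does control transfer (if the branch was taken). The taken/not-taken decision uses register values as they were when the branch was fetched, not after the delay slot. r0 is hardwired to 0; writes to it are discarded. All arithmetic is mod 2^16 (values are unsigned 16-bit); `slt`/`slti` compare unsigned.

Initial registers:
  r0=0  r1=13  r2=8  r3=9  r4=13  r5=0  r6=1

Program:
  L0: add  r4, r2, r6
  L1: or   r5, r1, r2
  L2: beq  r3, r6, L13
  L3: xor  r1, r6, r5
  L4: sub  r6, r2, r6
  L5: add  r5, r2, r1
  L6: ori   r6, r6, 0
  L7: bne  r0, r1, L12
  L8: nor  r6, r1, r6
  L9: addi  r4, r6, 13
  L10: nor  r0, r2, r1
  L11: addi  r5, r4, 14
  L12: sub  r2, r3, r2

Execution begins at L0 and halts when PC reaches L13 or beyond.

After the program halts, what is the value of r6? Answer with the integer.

65520

  step pc=0: add  r4, r2, r6  regs=(0,13,8,9,9,0,1)
  step pc=1: or   r5, r1, r2  regs=(0,13,8,9,9,13,1)
  step pc=2: beq  r3, r6, L13  cond=F  regs=(0,13,8,9,9,13,1)
  step pc=3: xor  r1, r6, r5  regs=(0,12,8,9,9,13,1)
  step pc=4: sub  r6, r2, r6  regs=(0,12,8,9,9,13,7)
  step pc=5: add  r5, r2, r1  regs=(0,12,8,9,9,20,7)
  step pc=6: ori   r6, r6, 0  regs=(0,12,8,9,9,20,7)
  step pc=7: bne  r0, r1, L12  cond=T  regs=(0,12,8,9,9,20,7)
  step pc=8: nor  r6, r1, r6  regs=(0,12,8,9,9,20,65520)
  step pc=12: sub  r2, r3, r2  regs=(0,12,1,9,9,20,65520)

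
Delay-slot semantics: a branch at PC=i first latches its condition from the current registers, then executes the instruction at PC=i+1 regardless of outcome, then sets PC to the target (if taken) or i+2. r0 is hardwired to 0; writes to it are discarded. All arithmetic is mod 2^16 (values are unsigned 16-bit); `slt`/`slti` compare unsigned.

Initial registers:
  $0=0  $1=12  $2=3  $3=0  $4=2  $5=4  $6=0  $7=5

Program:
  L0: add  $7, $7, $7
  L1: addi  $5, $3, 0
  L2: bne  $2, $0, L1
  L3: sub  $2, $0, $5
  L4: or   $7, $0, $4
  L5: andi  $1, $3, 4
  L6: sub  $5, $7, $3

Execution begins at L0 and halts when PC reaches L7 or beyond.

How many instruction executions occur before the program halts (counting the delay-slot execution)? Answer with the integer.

  step pc=0: add  $7, $7, $7  regs=(0,12,3,0,2,4,0,10)
  step pc=1: addi  $5, $3, 0  regs=(0,12,3,0,2,0,0,10)
  step pc=2: bne  $2, $0, L1  cond=T  regs=(0,12,3,0,2,0,0,10)
  step pc=3: sub  $2, $0, $5  regs=(0,12,0,0,2,0,0,10)
  step pc=1: addi  $5, $3, 0  regs=(0,12,0,0,2,0,0,10)
  step pc=2: bne  $2, $0, L1  cond=F  regs=(0,12,0,0,2,0,0,10)
  step pc=3: sub  $2, $0, $5  regs=(0,12,0,0,2,0,0,10)
  step pc=4: or   $7, $0, $4  regs=(0,12,0,0,2,0,0,2)
  step pc=5: andi  $1, $3, 4  regs=(0,0,0,0,2,0,0,2)
  step pc=6: sub  $5, $7, $3  regs=(0,0,0,0,2,2,0,2)

10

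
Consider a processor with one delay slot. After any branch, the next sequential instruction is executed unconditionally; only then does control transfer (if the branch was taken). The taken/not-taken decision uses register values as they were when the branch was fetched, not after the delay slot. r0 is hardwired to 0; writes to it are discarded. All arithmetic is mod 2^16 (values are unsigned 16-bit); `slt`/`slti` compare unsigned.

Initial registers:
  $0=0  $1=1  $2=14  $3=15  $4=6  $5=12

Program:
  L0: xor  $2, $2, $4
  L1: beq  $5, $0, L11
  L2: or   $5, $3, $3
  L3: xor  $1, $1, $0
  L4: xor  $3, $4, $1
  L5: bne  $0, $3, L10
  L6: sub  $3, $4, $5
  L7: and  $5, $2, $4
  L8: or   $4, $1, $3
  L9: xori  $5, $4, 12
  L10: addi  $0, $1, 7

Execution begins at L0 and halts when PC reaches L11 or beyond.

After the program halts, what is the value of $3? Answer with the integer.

  step pc=0: xor  $2, $2, $4  regs=(0,1,8,15,6,12)
  step pc=1: beq  $5, $0, L11  cond=F  regs=(0,1,8,15,6,12)
  step pc=2: or   $5, $3, $3  regs=(0,1,8,15,6,15)
  step pc=3: xor  $1, $1, $0  regs=(0,1,8,15,6,15)
  step pc=4: xor  $3, $4, $1  regs=(0,1,8,7,6,15)
  step pc=5: bne  $0, $3, L10  cond=T  regs=(0,1,8,7,6,15)
  step pc=6: sub  $3, $4, $5  regs=(0,1,8,65527,6,15)
  step pc=10: addi  $0, $1, 7  regs=(0,1,8,65527,6,15)

65527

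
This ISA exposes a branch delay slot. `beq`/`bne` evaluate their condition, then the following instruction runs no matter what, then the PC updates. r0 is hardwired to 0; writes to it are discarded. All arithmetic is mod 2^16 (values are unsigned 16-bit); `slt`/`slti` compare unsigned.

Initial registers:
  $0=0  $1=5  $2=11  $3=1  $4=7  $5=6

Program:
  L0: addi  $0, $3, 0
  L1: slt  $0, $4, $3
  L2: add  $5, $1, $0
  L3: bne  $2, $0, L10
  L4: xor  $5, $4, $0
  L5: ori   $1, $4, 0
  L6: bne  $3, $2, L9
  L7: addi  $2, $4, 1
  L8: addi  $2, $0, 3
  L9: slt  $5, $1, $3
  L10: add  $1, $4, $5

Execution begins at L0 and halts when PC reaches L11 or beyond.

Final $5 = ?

7

PC=0  addi  $0, $3, 0        | $0=0 $1=5 $2=11 $3=1 $4=7 $5=6
PC=1  slt  $0, $4, $3        | $0=0 $1=5 $2=11 $3=1 $4=7 $5=6
PC=2  add  $5, $1, $0        | $0=0 $1=5 $2=11 $3=1 $4=7 $5=5
PC=3  bne  $2, $0, L10       | $0=0 $1=5 $2=11 $3=1 $4=7 $5=5  [TAKEN]
PC=4  xor  $5, $4, $0        | $0=0 $1=5 $2=11 $3=1 $4=7 $5=7
PC=10 add  $1, $4, $5        | $0=0 $1=14 $2=11 $3=1 $4=7 $5=7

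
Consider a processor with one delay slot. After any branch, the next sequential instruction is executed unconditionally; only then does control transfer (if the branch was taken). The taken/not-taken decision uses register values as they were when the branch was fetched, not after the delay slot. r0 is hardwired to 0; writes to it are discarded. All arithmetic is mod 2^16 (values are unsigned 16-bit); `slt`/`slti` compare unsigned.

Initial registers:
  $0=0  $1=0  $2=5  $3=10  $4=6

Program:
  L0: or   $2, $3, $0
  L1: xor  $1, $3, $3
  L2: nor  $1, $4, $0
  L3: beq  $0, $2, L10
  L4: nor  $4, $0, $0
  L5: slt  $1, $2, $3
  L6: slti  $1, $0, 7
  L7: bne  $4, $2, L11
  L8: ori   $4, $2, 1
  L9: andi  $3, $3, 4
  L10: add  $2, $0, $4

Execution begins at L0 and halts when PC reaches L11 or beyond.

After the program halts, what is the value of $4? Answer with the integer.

11

  step pc=0: or   $2, $3, $0  regs=(0,0,10,10,6)
  step pc=1: xor  $1, $3, $3  regs=(0,0,10,10,6)
  step pc=2: nor  $1, $4, $0  regs=(0,65529,10,10,6)
  step pc=3: beq  $0, $2, L10  cond=F  regs=(0,65529,10,10,6)
  step pc=4: nor  $4, $0, $0  regs=(0,65529,10,10,65535)
  step pc=5: slt  $1, $2, $3  regs=(0,0,10,10,65535)
  step pc=6: slti  $1, $0, 7  regs=(0,1,10,10,65535)
  step pc=7: bne  $4, $2, L11  cond=T  regs=(0,1,10,10,65535)
  step pc=8: ori   $4, $2, 1  regs=(0,1,10,10,11)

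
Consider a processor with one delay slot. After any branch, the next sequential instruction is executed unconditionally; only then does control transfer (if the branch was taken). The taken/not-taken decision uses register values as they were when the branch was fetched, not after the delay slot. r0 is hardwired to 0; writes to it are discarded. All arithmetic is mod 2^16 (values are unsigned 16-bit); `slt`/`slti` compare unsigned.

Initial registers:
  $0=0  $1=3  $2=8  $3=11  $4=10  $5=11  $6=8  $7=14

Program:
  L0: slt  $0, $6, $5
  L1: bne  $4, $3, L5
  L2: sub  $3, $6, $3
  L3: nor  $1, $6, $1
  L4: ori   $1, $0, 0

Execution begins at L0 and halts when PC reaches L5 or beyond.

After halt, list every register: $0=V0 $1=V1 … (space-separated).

  step pc=0: slt  $0, $6, $5  regs=(0,3,8,11,10,11,8,14)
  step pc=1: bne  $4, $3, L5  cond=T  regs=(0,3,8,11,10,11,8,14)
  step pc=2: sub  $3, $6, $3  regs=(0,3,8,65533,10,11,8,14)

$0=0 $1=3 $2=8 $3=65533 $4=10 $5=11 $6=8 $7=14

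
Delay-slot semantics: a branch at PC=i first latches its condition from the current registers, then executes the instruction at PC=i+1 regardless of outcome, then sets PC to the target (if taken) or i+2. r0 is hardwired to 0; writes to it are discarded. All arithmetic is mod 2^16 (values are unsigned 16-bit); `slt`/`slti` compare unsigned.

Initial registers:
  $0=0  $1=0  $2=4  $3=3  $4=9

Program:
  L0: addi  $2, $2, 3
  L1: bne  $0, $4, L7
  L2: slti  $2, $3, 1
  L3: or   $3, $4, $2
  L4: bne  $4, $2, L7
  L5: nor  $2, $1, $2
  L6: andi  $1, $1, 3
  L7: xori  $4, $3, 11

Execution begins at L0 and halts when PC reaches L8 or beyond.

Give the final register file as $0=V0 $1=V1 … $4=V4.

$0=0 $1=0 $2=0 $3=3 $4=8

[0] addi  $2, $2, 3  →  {$0:0, $1:0, $2:7, $3:3, $4:9}
[1] bne  $0, $4, L7  →  {$0:0, $1:0, $2:7, $3:3, $4:9}  ⟨branch taken⟩
[2] slti  $2, $3, 1  →  {$0:0, $1:0, $2:0, $3:3, $4:9}
[7] xori  $4, $3, 11  →  {$0:0, $1:0, $2:0, $3:3, $4:8}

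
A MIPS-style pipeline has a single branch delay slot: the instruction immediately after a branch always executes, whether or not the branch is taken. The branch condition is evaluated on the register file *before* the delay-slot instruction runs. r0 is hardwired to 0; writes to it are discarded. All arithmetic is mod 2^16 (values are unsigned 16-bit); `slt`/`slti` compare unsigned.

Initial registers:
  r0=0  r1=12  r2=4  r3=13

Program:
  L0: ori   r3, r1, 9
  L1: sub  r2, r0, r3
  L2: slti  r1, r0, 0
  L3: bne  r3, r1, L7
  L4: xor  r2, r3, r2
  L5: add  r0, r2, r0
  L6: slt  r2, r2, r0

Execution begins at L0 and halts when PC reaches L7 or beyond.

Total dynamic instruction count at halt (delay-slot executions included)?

5

[0] ori   r3, r1, 9  →  {r0:0, r1:12, r2:4, r3:13}
[1] sub  r2, r0, r3  →  {r0:0, r1:12, r2:65523, r3:13}
[2] slti  r1, r0, 0  →  {r0:0, r1:0, r2:65523, r3:13}
[3] bne  r3, r1, L7  →  {r0:0, r1:0, r2:65523, r3:13}  ⟨branch taken⟩
[4] xor  r2, r3, r2  →  {r0:0, r1:0, r2:65534, r3:13}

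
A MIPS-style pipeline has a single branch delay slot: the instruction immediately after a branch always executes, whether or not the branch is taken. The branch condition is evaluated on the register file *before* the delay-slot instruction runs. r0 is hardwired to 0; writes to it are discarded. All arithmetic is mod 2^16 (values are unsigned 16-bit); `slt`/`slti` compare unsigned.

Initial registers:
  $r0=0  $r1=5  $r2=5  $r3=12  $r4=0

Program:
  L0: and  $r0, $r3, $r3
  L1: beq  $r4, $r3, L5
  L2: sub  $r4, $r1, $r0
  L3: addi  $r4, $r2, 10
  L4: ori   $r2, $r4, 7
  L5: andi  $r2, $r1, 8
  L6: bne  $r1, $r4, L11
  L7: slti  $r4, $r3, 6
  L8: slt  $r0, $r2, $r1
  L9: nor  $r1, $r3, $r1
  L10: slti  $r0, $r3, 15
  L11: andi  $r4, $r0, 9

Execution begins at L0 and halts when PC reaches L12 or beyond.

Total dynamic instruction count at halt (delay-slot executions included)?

PC=0  and  $r0, $r3, $r3     | $r0=0 $r1=5 $r2=5 $r3=12 $r4=0
PC=1  beq  $r4, $r3, L5      | $r0=0 $r1=5 $r2=5 $r3=12 $r4=0  [not taken]
PC=2  sub  $r4, $r1, $r0     | $r0=0 $r1=5 $r2=5 $r3=12 $r4=5
PC=3  addi  $r4, $r2, 10     | $r0=0 $r1=5 $r2=5 $r3=12 $r4=15
PC=4  ori   $r2, $r4, 7      | $r0=0 $r1=5 $r2=15 $r3=12 $r4=15
PC=5  andi  $r2, $r1, 8      | $r0=0 $r1=5 $r2=0 $r3=12 $r4=15
PC=6  bne  $r1, $r4, L11     | $r0=0 $r1=5 $r2=0 $r3=12 $r4=15  [TAKEN]
PC=7  slti  $r4, $r3, 6      | $r0=0 $r1=5 $r2=0 $r3=12 $r4=0
PC=11 andi  $r4, $r0, 9      | $r0=0 $r1=5 $r2=0 $r3=12 $r4=0

9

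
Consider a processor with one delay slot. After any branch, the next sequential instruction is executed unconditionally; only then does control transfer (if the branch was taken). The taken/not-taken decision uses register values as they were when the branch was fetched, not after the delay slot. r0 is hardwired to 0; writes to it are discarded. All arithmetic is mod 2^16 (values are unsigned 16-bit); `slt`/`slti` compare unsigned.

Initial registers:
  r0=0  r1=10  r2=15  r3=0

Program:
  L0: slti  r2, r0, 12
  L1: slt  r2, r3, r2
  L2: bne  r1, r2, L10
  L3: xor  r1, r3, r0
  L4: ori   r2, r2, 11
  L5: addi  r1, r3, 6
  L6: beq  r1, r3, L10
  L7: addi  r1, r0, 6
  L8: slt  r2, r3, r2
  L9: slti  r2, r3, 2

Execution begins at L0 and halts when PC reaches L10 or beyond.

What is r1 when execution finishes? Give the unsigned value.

#0 slti  r2, r0, 12 ; 0/10/1/0
#1 slt  r2, r3, r2 ; 0/10/1/0
#2 bne  r1, r2, L10 ; 0/10/1/0 ; →target
#3 xor  r1, r3, r0 ; 0/0/1/0

0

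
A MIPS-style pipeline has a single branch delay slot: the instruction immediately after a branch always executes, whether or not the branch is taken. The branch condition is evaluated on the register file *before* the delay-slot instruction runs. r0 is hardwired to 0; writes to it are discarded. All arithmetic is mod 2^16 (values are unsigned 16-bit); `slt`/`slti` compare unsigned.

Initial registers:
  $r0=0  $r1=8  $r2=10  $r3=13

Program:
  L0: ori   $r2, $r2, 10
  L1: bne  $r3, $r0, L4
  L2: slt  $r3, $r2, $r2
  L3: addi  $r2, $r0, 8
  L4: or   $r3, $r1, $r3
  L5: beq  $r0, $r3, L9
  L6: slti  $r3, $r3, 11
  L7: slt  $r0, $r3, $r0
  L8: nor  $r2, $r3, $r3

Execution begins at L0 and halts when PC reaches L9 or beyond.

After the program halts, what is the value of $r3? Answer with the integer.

1

[0] ori   $r2, $r2, 10  →  {$r0:0, $r1:8, $r2:10, $r3:13}
[1] bne  $r3, $r0, L4  →  {$r0:0, $r1:8, $r2:10, $r3:13}  ⟨branch taken⟩
[2] slt  $r3, $r2, $r2  →  {$r0:0, $r1:8, $r2:10, $r3:0}
[4] or   $r3, $r1, $r3  →  {$r0:0, $r1:8, $r2:10, $r3:8}
[5] beq  $r0, $r3, L9  →  {$r0:0, $r1:8, $r2:10, $r3:8}  ⟨branch fallthrough⟩
[6] slti  $r3, $r3, 11  →  {$r0:0, $r1:8, $r2:10, $r3:1}
[7] slt  $r0, $r3, $r0  →  {$r0:0, $r1:8, $r2:10, $r3:1}
[8] nor  $r2, $r3, $r3  →  {$r0:0, $r1:8, $r2:65534, $r3:1}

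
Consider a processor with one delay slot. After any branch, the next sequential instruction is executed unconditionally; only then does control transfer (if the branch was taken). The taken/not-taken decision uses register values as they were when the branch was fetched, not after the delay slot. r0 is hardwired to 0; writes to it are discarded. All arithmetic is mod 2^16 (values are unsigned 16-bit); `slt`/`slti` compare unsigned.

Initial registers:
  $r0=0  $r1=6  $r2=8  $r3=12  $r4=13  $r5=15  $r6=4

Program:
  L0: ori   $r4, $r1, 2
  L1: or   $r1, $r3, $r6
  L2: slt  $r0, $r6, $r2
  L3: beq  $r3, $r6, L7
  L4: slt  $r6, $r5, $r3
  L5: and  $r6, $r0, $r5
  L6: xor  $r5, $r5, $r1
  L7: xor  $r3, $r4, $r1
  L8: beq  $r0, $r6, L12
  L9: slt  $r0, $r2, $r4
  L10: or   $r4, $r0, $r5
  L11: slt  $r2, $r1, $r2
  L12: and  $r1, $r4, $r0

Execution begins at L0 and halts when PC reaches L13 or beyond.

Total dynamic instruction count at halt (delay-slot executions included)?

11

PC=0  ori   $r4, $r1, 2      | $r0=0 $r1=6 $r2=8 $r3=12 $r4=6 $r5=15 $r6=4
PC=1  or   $r1, $r3, $r6     | $r0=0 $r1=12 $r2=8 $r3=12 $r4=6 $r5=15 $r6=4
PC=2  slt  $r0, $r6, $r2     | $r0=0 $r1=12 $r2=8 $r3=12 $r4=6 $r5=15 $r6=4
PC=3  beq  $r3, $r6, L7      | $r0=0 $r1=12 $r2=8 $r3=12 $r4=6 $r5=15 $r6=4  [not taken]
PC=4  slt  $r6, $r5, $r3     | $r0=0 $r1=12 $r2=8 $r3=12 $r4=6 $r5=15 $r6=0
PC=5  and  $r6, $r0, $r5     | $r0=0 $r1=12 $r2=8 $r3=12 $r4=6 $r5=15 $r6=0
PC=6  xor  $r5, $r5, $r1     | $r0=0 $r1=12 $r2=8 $r3=12 $r4=6 $r5=3 $r6=0
PC=7  xor  $r3, $r4, $r1     | $r0=0 $r1=12 $r2=8 $r3=10 $r4=6 $r5=3 $r6=0
PC=8  beq  $r0, $r6, L12     | $r0=0 $r1=12 $r2=8 $r3=10 $r4=6 $r5=3 $r6=0  [TAKEN]
PC=9  slt  $r0, $r2, $r4     | $r0=0 $r1=12 $r2=8 $r3=10 $r4=6 $r5=3 $r6=0
PC=12 and  $r1, $r4, $r0     | $r0=0 $r1=0 $r2=8 $r3=10 $r4=6 $r5=3 $r6=0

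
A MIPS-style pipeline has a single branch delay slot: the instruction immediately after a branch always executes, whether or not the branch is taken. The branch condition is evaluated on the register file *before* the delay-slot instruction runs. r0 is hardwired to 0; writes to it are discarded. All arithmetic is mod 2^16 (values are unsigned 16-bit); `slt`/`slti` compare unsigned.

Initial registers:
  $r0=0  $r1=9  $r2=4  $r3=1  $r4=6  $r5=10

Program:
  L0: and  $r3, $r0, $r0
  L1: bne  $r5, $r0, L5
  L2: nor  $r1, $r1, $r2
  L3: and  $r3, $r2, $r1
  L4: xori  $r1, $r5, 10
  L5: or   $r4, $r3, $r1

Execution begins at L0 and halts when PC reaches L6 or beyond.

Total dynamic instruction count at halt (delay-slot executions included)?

PC=0  and  $r3, $r0, $r0     | $r0=0 $r1=9 $r2=4 $r3=0 $r4=6 $r5=10
PC=1  bne  $r5, $r0, L5      | $r0=0 $r1=9 $r2=4 $r3=0 $r4=6 $r5=10  [TAKEN]
PC=2  nor  $r1, $r1, $r2     | $r0=0 $r1=65522 $r2=4 $r3=0 $r4=6 $r5=10
PC=5  or   $r4, $r3, $r1     | $r0=0 $r1=65522 $r2=4 $r3=0 $r4=65522 $r5=10

4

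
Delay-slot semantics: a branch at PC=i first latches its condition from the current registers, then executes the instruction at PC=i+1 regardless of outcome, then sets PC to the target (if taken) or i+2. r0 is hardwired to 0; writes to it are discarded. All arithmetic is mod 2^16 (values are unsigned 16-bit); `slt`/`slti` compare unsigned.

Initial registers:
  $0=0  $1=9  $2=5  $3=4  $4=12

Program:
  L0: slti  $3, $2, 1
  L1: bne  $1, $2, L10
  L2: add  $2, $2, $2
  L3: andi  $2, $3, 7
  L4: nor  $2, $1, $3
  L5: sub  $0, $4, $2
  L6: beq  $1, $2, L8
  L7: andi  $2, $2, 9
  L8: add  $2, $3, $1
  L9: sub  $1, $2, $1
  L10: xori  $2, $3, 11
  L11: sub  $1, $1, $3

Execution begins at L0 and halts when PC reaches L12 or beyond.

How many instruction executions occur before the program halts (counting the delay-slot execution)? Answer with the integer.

  step pc=0: slti  $3, $2, 1  regs=(0,9,5,0,12)
  step pc=1: bne  $1, $2, L10  cond=T  regs=(0,9,5,0,12)
  step pc=2: add  $2, $2, $2  regs=(0,9,10,0,12)
  step pc=10: xori  $2, $3, 11  regs=(0,9,11,0,12)
  step pc=11: sub  $1, $1, $3  regs=(0,9,11,0,12)

5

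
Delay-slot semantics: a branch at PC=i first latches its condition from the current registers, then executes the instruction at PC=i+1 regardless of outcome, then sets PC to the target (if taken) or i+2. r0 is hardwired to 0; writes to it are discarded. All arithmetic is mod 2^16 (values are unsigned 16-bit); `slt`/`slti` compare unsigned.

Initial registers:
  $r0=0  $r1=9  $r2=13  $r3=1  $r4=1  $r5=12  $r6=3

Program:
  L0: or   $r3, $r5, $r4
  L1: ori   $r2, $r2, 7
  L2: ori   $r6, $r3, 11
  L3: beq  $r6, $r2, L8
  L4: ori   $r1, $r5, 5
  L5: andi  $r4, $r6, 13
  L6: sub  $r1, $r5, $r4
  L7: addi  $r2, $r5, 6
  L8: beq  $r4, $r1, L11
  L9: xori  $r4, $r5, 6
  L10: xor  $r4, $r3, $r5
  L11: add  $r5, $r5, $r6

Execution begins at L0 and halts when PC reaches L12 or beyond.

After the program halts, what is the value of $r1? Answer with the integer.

13

PC=0  or   $r3, $r5, $r4     | $r0=0 $r1=9 $r2=13 $r3=13 $r4=1 $r5=12 $r6=3
PC=1  ori   $r2, $r2, 7      | $r0=0 $r1=9 $r2=15 $r3=13 $r4=1 $r5=12 $r6=3
PC=2  ori   $r6, $r3, 11     | $r0=0 $r1=9 $r2=15 $r3=13 $r4=1 $r5=12 $r6=15
PC=3  beq  $r6, $r2, L8      | $r0=0 $r1=9 $r2=15 $r3=13 $r4=1 $r5=12 $r6=15  [TAKEN]
PC=4  ori   $r1, $r5, 5      | $r0=0 $r1=13 $r2=15 $r3=13 $r4=1 $r5=12 $r6=15
PC=8  beq  $r4, $r1, L11     | $r0=0 $r1=13 $r2=15 $r3=13 $r4=1 $r5=12 $r6=15  [not taken]
PC=9  xori  $r4, $r5, 6      | $r0=0 $r1=13 $r2=15 $r3=13 $r4=10 $r5=12 $r6=15
PC=10 xor  $r4, $r3, $r5     | $r0=0 $r1=13 $r2=15 $r3=13 $r4=1 $r5=12 $r6=15
PC=11 add  $r5, $r5, $r6     | $r0=0 $r1=13 $r2=15 $r3=13 $r4=1 $r5=27 $r6=15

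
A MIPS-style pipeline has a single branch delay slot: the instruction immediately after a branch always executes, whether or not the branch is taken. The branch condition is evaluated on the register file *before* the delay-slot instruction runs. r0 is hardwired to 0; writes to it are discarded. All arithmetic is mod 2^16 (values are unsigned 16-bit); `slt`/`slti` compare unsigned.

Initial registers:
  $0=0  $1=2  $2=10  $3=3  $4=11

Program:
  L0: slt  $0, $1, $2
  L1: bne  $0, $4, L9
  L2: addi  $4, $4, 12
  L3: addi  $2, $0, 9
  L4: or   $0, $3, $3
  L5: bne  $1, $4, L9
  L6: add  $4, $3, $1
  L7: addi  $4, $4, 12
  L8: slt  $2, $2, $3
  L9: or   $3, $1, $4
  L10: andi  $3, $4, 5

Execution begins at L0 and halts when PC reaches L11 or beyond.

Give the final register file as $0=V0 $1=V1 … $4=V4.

$0=0 $1=2 $2=10 $3=5 $4=23

  step pc=0: slt  $0, $1, $2  regs=(0,2,10,3,11)
  step pc=1: bne  $0, $4, L9  cond=T  regs=(0,2,10,3,11)
  step pc=2: addi  $4, $4, 12  regs=(0,2,10,3,23)
  step pc=9: or   $3, $1, $4  regs=(0,2,10,23,23)
  step pc=10: andi  $3, $4, 5  regs=(0,2,10,5,23)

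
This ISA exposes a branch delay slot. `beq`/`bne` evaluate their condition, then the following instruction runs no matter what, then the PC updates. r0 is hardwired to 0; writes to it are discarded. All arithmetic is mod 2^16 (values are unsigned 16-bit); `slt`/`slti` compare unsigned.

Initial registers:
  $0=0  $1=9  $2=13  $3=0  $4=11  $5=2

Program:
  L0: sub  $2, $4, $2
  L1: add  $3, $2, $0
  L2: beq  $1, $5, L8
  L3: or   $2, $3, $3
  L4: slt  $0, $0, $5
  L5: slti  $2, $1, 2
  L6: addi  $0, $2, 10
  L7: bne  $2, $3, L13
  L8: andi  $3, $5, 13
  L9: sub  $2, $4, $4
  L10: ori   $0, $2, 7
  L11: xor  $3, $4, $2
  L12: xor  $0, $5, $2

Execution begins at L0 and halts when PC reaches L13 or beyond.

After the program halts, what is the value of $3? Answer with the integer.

PC=0  sub  $2, $4, $2        | $0=0 $1=9 $2=65534 $3=0 $4=11 $5=2
PC=1  add  $3, $2, $0        | $0=0 $1=9 $2=65534 $3=65534 $4=11 $5=2
PC=2  beq  $1, $5, L8        | $0=0 $1=9 $2=65534 $3=65534 $4=11 $5=2  [not taken]
PC=3  or   $2, $3, $3        | $0=0 $1=9 $2=65534 $3=65534 $4=11 $5=2
PC=4  slt  $0, $0, $5        | $0=0 $1=9 $2=65534 $3=65534 $4=11 $5=2
PC=5  slti  $2, $1, 2        | $0=0 $1=9 $2=0 $3=65534 $4=11 $5=2
PC=6  addi  $0, $2, 10       | $0=0 $1=9 $2=0 $3=65534 $4=11 $5=2
PC=7  bne  $2, $3, L13       | $0=0 $1=9 $2=0 $3=65534 $4=11 $5=2  [TAKEN]
PC=8  andi  $3, $5, 13       | $0=0 $1=9 $2=0 $3=0 $4=11 $5=2

0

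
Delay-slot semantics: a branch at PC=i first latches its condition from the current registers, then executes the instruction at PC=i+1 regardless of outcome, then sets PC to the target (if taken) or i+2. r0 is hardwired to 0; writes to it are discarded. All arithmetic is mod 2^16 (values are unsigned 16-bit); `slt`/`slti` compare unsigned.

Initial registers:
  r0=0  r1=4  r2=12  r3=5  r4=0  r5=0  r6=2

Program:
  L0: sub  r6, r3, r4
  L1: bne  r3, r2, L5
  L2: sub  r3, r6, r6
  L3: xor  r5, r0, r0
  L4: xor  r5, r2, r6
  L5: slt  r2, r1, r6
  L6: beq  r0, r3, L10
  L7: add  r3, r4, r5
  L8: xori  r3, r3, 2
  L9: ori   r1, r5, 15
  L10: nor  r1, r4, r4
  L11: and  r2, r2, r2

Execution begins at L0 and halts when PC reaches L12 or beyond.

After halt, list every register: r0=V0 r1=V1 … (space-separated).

r0=0 r1=65535 r2=1 r3=0 r4=0 r5=0 r6=5

  step pc=0: sub  r6, r3, r4  regs=(0,4,12,5,0,0,5)
  step pc=1: bne  r3, r2, L5  cond=T  regs=(0,4,12,5,0,0,5)
  step pc=2: sub  r3, r6, r6  regs=(0,4,12,0,0,0,5)
  step pc=5: slt  r2, r1, r6  regs=(0,4,1,0,0,0,5)
  step pc=6: beq  r0, r3, L10  cond=T  regs=(0,4,1,0,0,0,5)
  step pc=7: add  r3, r4, r5  regs=(0,4,1,0,0,0,5)
  step pc=10: nor  r1, r4, r4  regs=(0,65535,1,0,0,0,5)
  step pc=11: and  r2, r2, r2  regs=(0,65535,1,0,0,0,5)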